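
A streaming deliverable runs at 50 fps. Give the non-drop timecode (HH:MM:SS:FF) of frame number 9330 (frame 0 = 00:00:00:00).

9330 ÷ 50 = 186 full seconds, remainder 30 frames.
186 s = 0 h 3 min 6 s.
Timecode: 00:03:06:30.

00:03:06:30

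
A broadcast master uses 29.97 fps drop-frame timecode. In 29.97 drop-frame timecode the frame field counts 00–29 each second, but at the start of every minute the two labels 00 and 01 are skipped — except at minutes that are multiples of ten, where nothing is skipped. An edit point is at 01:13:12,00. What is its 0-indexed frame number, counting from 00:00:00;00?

As if non-drop at 30 labels/s: (1 × 3600 + 13 × 60 + 12) × 30 + 0 = 131760.
Minute boundaries passed: 73; those not divisible by 10: 73 − 7 = 66; dropped labels = 2 × 66 = 132.
Actual frame index = 131760 − 132 = 131628.

131628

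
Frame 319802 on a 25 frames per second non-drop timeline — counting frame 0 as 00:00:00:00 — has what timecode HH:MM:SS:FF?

319802 ÷ 25 = 12792 full seconds, remainder 2 frames.
12792 s = 3 h 33 min 12 s.
Timecode: 03:33:12:02.

03:33:12:02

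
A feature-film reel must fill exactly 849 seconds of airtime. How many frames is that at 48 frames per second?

Frames = 849 × 48 = 40752.

40752 frames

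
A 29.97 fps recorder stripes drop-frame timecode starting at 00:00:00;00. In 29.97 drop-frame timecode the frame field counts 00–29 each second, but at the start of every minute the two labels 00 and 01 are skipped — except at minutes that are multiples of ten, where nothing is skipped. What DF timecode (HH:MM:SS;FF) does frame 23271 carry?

00:12:56;13

Ten DF minutes hold 17982 frames, so frame 23271 lies in block 1 (frames 17982–35963) with 5289 frames into that block.
The block's first minute is 1800 frames and the rest 1798 each; 5289 frames reaches minute 2, so 1 × 18 + 2 × 2 = 22 labels have been skipped so far.
Adding those back, label number 23271 + 22 = 23293 at 30 labels/s is 776 s + 13 f = 0 h 12 min 56 s frame 13, i.e. 00:12:56;13.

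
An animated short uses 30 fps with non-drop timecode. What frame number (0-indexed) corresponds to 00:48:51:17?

Total seconds to the label: (0 × 3600 + 48 × 60 + 51) = 2931.
Frame index = 2931 × 30 + 17 = 87947.

frame 87947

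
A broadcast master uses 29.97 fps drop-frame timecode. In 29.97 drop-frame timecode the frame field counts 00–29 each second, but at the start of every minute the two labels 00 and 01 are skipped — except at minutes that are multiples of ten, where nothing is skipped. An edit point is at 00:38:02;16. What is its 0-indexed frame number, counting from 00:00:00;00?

As if non-drop at 30 labels/s: (0 × 3600 + 38 × 60 + 2) × 30 + 16 = 68476.
Minute boundaries passed: 38; those not divisible by 10: 38 − 3 = 35; dropped labels = 2 × 35 = 70.
Actual frame index = 68476 − 70 = 68406.

68406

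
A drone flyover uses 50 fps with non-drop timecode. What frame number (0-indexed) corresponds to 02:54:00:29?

Total seconds to the label: (2 × 3600 + 54 × 60 + 0) = 10440.
Frame index = 10440 × 50 + 29 = 522029.

522029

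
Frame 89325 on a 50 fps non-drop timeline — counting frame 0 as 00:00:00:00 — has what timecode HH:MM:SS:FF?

00:29:46:25

89325 ÷ 50 = 1786 full seconds, remainder 25 frames.
1786 s = 0 h 29 min 46 s.
Timecode: 00:29:46:25.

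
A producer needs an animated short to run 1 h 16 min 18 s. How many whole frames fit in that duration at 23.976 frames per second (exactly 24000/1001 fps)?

109762 frames

1 h 16 min 18 s = 4578 s.
Frames = 4578 × 24000/1001 = 15696000/143 ≈ 109762.2378.
Complete frames: 109762.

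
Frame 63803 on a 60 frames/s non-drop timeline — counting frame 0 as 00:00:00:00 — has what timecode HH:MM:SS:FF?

00:17:43:23

63803 ÷ 60 = 1063 full seconds, remainder 23 frames.
1063 s = 0 h 17 min 43 s.
Timecode: 00:17:43:23.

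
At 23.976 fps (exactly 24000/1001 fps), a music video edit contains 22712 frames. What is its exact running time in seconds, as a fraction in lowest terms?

2841839/3000 seconds

Running time = 22712 ÷ (24000/1001) = 22712 × 1001/24000 = 2841839/3000 s.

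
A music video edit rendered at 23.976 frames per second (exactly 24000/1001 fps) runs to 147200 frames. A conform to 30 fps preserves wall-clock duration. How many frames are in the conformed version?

Target frames = source frames × (target rate / source rate) = 147200 × (30)/(24000/1001) = 147200 × 1001/800 = 184184.

184184 frames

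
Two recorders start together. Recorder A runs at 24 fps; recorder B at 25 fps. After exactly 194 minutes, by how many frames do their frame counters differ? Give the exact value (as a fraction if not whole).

194 min = 11640 s.
A emits 24 × 11640 = 279360 frames; B emits 25 × 11640 = 291000.
Difference = 11640 frames; B is ahead of A.

11640 frames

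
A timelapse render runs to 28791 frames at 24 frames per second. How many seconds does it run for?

Running time = 28791 / (24) = 1199.625 s.

1199.625 seconds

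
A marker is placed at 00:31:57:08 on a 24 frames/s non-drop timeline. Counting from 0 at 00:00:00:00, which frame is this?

Total seconds to the label: (0 × 3600 + 31 × 60 + 57) = 1917.
Frame index = 1917 × 24 + 8 = 46016.

46016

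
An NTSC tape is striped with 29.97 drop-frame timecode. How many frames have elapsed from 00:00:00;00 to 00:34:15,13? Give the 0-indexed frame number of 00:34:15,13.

61601

As if non-drop at 30 labels/s: (0 × 3600 + 34 × 60 + 15) × 30 + 13 = 61663.
Minute boundaries passed: 34; those not divisible by 10: 34 − 3 = 31; dropped labels = 2 × 31 = 62.
Actual frame index = 61663 − 62 = 61601.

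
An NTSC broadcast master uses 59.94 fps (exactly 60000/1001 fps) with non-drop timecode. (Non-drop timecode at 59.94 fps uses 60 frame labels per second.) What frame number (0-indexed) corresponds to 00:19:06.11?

frame 68771

Total seconds to the label: (0 × 3600 + 19 × 60 + 6) = 1146.
Frame index = 1146 × 60 + 11 = 68771.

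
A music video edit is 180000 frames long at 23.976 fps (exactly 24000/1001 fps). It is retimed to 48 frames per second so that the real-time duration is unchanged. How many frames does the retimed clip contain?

Target frames = source frames × (target rate / source rate) = 180000 × (48)/(24000/1001) = 180000 × 1001/500 = 360360.

360360 frames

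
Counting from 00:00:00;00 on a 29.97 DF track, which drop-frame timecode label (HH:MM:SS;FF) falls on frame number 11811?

00:06:34;03

Each 10-minute DF block holds 10 × 60 × 30 − 9 × 2 = 17982 frames. 11811 ÷ 17982 → 0 full blocks, remainder 11811.
Within the partial block the first minute is 1800 frames and each further minute 1798, so 6 further minute boundaries passed. Total skipped labels = 18 × 0 + 2 × 6 = 12.
Non-drop label index = 11811 + 12 = 11823; at 30 labels/s that is 00:06:34:03, i.e. DF 00:06:34;03.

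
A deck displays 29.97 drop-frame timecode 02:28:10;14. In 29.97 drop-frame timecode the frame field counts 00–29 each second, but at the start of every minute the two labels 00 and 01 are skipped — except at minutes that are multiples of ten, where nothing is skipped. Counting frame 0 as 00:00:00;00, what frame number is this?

As if non-drop at 30 labels/s: (2 × 3600 + 28 × 60 + 10) × 30 + 14 = 266714.
Minute boundaries passed: 148; those not divisible by 10: 148 − 14 = 134; dropped labels = 2 × 134 = 268.
Actual frame index = 266714 − 268 = 266446.

266446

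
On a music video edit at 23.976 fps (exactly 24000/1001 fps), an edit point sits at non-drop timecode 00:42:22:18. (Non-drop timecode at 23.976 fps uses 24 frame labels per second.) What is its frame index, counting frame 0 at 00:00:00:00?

Total seconds to the label: (0 × 3600 + 42 × 60 + 22) = 2542.
Frame index = 2542 × 24 + 18 = 61026.

61026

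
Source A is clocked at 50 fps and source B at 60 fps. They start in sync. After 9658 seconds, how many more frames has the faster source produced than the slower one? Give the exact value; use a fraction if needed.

96580 frames

A emits 50 × 9658 = 482900 frames; B emits 60 × 9658 = 579480.
Difference = 96580 frames; B is ahead of A.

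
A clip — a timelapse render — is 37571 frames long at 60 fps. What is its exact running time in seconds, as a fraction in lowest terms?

37571/60 seconds

Running time = 37571 ÷ (60) = 37571 × 1/60 = 37571/60 s.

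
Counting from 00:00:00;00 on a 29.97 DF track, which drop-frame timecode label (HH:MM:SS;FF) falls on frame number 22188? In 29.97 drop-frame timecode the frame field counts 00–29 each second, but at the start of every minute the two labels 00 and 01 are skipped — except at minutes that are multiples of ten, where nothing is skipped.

Each 10-minute DF block holds 10 × 60 × 30 − 9 × 2 = 17982 frames. 22188 ÷ 17982 → 1 full block, remainder 4206.
Within the partial block the first minute is 1800 frames and each further minute 1798, so 2 further minute boundaries passed. Total skipped labels = 18 × 1 + 2 × 2 = 22.
Non-drop label index = 22188 + 22 = 22210; at 30 labels/s that is 00:12:20:10, i.e. DF 00:12:20;10.

00:12:20;10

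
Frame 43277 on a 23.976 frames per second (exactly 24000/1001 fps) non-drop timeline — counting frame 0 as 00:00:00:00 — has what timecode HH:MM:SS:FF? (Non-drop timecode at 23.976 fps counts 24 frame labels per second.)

00:30:03:05

43277 ÷ 24 = 1803 full seconds, remainder 5 frames.
1803 s = 0 h 30 min 3 s.
Timecode: 00:30:03:05.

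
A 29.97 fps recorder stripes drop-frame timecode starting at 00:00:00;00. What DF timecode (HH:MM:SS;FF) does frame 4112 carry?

00:02:17;06

Each 10-minute DF block holds 10 × 60 × 30 − 9 × 2 = 17982 frames. 4112 ÷ 17982 → 0 full blocks, remainder 4112.
Within the partial block the first minute is 1800 frames and each further minute 1798, so 2 further minute boundaries passed. Total skipped labels = 18 × 0 + 2 × 2 = 4.
Non-drop label index = 4112 + 4 = 4116; at 30 labels/s that is 00:02:17:06, i.e. DF 00:02:17;06.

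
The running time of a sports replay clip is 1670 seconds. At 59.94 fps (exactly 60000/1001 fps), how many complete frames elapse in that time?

100099 frames

Frames = 1670 × 60000/1001 = 100200000/1001 ≈ 100099.9001.
Complete frames: 100099.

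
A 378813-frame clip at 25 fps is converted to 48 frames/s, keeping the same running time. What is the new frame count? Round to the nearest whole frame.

Frames at target rate = 378813 × (48) / (25) = 18183024/25 ≈ 727320.960.
Nearest whole frame: 727321.

727321 frames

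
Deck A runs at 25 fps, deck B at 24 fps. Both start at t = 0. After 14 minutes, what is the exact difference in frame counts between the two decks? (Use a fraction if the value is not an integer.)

840 frames

14 min = 840 s.
A emits 25 × 840 = 21000 frames; B emits 24 × 840 = 20160.
Difference = 840 frames; B is behind A.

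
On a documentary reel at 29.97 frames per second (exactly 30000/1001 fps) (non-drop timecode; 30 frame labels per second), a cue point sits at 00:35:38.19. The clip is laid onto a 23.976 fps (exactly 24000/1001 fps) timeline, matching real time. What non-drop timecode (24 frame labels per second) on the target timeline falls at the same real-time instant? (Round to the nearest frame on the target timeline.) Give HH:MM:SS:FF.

Source frame index: (0×3600 + 35×60 + 38) × 30 + 19 = 64159.
Real time: 64159 / (30000/1001) = 64223159/30000 s.
Target frame: (64223159/30000) × (24000/1001) = 256636/5 ≈ 51327.200 → 51327.
At 24 labels/s: frame 51327 → 00:35:38:15.

00:35:38:15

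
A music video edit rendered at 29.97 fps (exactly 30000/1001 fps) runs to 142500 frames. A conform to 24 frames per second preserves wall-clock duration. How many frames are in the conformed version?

114114 frames

Target frames = source frames × (target rate / source rate) = 142500 × (24)/(30000/1001) = 142500 × 1001/1250 = 114114.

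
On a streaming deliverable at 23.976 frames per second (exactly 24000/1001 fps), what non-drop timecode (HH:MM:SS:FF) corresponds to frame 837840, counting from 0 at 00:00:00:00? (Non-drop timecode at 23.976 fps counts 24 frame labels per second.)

837840 ÷ 24 = 34910 full seconds, remainder 0 frames.
34910 s = 9 h 41 min 50 s.
Timecode: 09:41:50:00.

09:41:50:00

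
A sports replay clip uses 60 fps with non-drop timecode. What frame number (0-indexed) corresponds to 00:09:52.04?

35524

Total seconds to the label: (0 × 3600 + 9 × 60 + 52) = 592.
Frame index = 592 × 60 + 4 = 35524.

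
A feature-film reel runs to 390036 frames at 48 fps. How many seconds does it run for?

8125.75 seconds

Running time = 390036 / (48) = 8125.75 s.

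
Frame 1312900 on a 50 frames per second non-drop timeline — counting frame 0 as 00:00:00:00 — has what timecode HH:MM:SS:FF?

07:17:38:00

1312900 ÷ 50 = 26258 full seconds, remainder 0 frames.
26258 s = 7 h 17 min 38 s.
Timecode: 07:17:38:00.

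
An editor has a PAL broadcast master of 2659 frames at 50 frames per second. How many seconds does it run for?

53.18 seconds

Running time = 2659 / (50) = 53.18 s.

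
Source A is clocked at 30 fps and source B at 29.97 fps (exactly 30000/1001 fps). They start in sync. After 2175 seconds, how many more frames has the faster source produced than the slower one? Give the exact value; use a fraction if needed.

65250/1001 frames

A emits 30 × 2175 = 65250 frames; B emits 30000/1001 × 2175 = 65250000/1001.
Difference = 65250/1001 frames (≈ 65.1848); B is behind A.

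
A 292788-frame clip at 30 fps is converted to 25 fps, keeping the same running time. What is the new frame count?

Target frames = source frames × (target rate / source rate) = 292788 × (25)/(30) = 292788 × 5/6 = 243990.

243990 frames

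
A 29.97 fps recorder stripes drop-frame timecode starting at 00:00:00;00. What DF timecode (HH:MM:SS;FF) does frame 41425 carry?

Ten DF minutes hold 17982 frames, so frame 41425 lies in block 2 (frames 35964–53945) with 5461 frames into that block.
The block's first minute is 1800 frames and the rest 1798 each; 5461 frames reaches minute 3, so 2 × 18 + 3 × 2 = 42 labels have been skipped so far.
Adding those back, label number 41425 + 42 = 41467 at 30 labels/s is 1382 s + 7 f = 0 h 23 min 2 s frame 7, i.e. 00:23:02;07.

00:23:02;07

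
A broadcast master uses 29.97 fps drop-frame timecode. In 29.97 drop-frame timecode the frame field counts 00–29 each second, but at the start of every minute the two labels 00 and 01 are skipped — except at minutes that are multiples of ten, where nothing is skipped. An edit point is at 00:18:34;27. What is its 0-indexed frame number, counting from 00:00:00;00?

As if non-drop at 30 labels/s: (0 × 3600 + 18 × 60 + 34) × 30 + 27 = 33447.
Minute boundaries passed: 18; those not divisible by 10: 18 − 1 = 17; dropped labels = 2 × 17 = 34.
Actual frame index = 33447 − 34 = 33413.

33413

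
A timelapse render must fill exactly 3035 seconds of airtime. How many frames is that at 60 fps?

182100 frames

Frames = 3035 × 60 = 182100.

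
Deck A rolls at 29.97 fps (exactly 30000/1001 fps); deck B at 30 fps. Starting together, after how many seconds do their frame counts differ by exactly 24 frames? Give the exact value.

800.8 seconds

The gap grows by |30 − 30000/1001| = 30/1001 frames per second.
Time for a 24-frame gap: 24 ÷ (30/1001) = 800.8 s.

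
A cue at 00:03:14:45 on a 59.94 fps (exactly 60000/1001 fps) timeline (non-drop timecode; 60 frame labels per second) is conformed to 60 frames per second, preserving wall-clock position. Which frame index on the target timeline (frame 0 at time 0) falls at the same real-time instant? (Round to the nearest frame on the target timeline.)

Source frame index: (0×3600 + 3×60 + 14) × 60 + 45 = 11685.
Real time: 11685 / (60000/1001) = 779779/4000 s.
Target frame: (779779/4000) × (60) = 2339337/200 ≈ 11696.685 → 11697.

frame 11697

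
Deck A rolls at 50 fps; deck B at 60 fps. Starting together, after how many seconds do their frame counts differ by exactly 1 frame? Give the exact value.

The gap grows by |60 − 50| = 10 frames per second.
Time for a 1-frame gap: 1 ÷ (10) = 0.1 s.

0.1 seconds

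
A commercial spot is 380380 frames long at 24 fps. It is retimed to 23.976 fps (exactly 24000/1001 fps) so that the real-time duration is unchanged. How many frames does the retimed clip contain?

380000 frames

Target frames = source frames × (target rate / source rate) = 380380 × (24000/1001)/(24) = 380380 × 1000/1001 = 380000.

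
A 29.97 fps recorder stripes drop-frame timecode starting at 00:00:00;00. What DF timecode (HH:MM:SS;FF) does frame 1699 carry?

Ten DF minutes hold 17982 frames, so frame 1699 lies in block 0 (frames 0–17981) with 1699 frames into that block.
The block's first minute is 1800 frames and the rest 1798 each; 1699 frames reaches minute 0, so 0 × 18 + 0 × 2 = 0 labels have been skipped so far.
Adding those back, label number 1699 + 0 = 1699 at 30 labels/s is 56 s + 19 f = 0 h 0 min 56 s frame 19, i.e. 00:00:56;19.

00:00:56;19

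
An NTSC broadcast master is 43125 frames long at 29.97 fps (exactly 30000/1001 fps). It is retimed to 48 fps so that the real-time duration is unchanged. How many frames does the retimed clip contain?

Target frames = source frames × (target rate / source rate) = 43125 × (48)/(30000/1001) = 43125 × 1001/625 = 69069.

69069 frames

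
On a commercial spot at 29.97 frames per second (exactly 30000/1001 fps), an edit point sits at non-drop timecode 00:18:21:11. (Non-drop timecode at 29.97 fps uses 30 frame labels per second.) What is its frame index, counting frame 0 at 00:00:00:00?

33041

Total seconds to the label: (0 × 3600 + 18 × 60 + 21) = 1101.
Frame index = 1101 × 30 + 11 = 33041.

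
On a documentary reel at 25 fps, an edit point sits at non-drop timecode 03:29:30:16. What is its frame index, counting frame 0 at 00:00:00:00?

Total seconds to the label: (3 × 3600 + 29 × 60 + 30) = 12570.
Frame index = 12570 × 25 + 16 = 314266.

314266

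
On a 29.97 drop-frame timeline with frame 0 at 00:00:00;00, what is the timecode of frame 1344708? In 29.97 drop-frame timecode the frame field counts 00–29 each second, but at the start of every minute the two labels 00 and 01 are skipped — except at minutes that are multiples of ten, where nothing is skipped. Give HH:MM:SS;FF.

Ten DF minutes hold 17982 frames, so frame 1344708 lies in block 74 (frames 1330668–1348649) with 14040 frames into that block.
The block's first minute is 1800 frames and the rest 1798 each; 14040 frames reaches minute 7, so 74 × 18 + 7 × 2 = 1346 labels have been skipped so far.
Adding those back, label number 1344708 + 1346 = 1346054 at 30 labels/s is 44868 s + 14 f = 12 h 27 min 48 s frame 14, i.e. 12:27:48;14.

12:27:48;14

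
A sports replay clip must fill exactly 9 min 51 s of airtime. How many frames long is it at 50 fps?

9 min 51 s = 591 s.
Frames = 591 × 50 = 29550.

29550 frames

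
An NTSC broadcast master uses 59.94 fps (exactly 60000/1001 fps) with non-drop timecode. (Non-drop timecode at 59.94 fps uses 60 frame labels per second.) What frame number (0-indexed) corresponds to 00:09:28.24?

frame 34104

Total seconds to the label: (0 × 3600 + 9 × 60 + 28) = 568.
Frame index = 568 × 60 + 24 = 34104.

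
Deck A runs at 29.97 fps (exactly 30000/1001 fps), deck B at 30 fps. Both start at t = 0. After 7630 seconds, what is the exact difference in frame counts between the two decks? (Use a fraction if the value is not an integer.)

32700/143 frames

A emits 30000/1001 × 7630 = 32700000/143 frames; B emits 30 × 7630 = 228900.
Difference = 32700/143 frames (≈ 228.6713); B is ahead of A.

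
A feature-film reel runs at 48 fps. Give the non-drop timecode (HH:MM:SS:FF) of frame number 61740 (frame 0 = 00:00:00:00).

00:21:26:12

61740 ÷ 48 = 1286 full seconds, remainder 12 frames.
1286 s = 0 h 21 min 26 s.
Timecode: 00:21:26:12.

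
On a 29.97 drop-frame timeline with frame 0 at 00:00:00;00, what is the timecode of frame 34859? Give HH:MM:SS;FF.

Ten DF minutes hold 17982 frames, so frame 34859 lies in block 1 (frames 17982–35963) with 16877 frames into that block.
The block's first minute is 1800 frames and the rest 1798 each; 16877 frames reaches minute 9, so 1 × 18 + 9 × 2 = 36 labels have been skipped so far.
Adding those back, label number 34859 + 36 = 34895 at 30 labels/s is 1163 s + 5 f = 0 h 19 min 23 s frame 5, i.e. 00:19:23;05.

00:19:23;05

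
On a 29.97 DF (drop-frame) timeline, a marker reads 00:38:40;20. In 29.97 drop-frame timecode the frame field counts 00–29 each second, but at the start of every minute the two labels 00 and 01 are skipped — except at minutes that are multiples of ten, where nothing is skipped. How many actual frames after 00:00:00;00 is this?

As if non-drop at 30 labels/s: (0 × 3600 + 38 × 60 + 40) × 30 + 20 = 69620.
Minute boundaries passed: 38; those not divisible by 10: 38 − 3 = 35; dropped labels = 2 × 35 = 70.
Actual frame index = 69620 − 70 = 69550.

69550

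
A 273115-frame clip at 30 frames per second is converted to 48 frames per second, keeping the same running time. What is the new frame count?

Target frames = source frames × (target rate / source rate) = 273115 × (48)/(30) = 273115 × 8/5 = 436984.

436984 frames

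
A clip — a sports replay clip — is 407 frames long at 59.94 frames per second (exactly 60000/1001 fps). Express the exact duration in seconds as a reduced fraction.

Running time = 407 ÷ (60000/1001) = 407 × 1001/60000 = 407407/60000 s.

407407/60000 seconds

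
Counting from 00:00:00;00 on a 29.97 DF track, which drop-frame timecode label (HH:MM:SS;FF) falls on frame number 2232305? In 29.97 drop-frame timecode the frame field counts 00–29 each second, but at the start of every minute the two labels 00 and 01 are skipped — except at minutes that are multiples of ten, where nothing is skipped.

20:41:24;19

Ten DF minutes hold 17982 frames, so frame 2232305 lies in block 124 (frames 2229768–2247749) with 2537 frames into that block.
The block's first minute is 1800 frames and the rest 1798 each; 2537 frames reaches minute 1, so 124 × 18 + 1 × 2 = 2234 labels have been skipped so far.
Adding those back, label number 2232305 + 2234 = 2234539 at 30 labels/s is 74484 s + 19 f = 20 h 41 min 24 s frame 19, i.e. 20:41:24;19.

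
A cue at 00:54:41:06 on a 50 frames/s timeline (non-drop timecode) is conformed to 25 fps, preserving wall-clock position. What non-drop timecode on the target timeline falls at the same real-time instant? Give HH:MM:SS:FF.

00:54:41:03

Source frame index: (0×3600 + 54×60 + 41) × 50 + 6 = 164056.
Real time: 164056 / (50) = 82028/25 s.
Target frame: (82028/25) × (25) = 82028.
At 25 labels/s: frame 82028 → 00:54:41:03.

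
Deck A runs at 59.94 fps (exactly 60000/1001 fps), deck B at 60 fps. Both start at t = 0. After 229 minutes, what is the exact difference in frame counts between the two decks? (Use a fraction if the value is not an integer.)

229 min = 13740 s.
A emits 60000/1001 × 13740 = 824400000/1001 frames; B emits 60 × 13740 = 824400.
Difference = 824400/1001 frames (≈ 823.5764); B is ahead of A.

824400/1001 frames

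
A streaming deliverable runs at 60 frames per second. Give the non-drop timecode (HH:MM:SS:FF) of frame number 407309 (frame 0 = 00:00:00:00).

01:53:08:29

407309 ÷ 60 = 6788 full seconds, remainder 29 frames.
6788 s = 1 h 53 min 8 s.
Timecode: 01:53:08:29.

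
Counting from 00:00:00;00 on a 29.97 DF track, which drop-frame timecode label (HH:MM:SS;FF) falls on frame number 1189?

00:00:39;19

Ten DF minutes hold 17982 frames, so frame 1189 lies in block 0 (frames 0–17981) with 1189 frames into that block.
The block's first minute is 1800 frames and the rest 1798 each; 1189 frames reaches minute 0, so 0 × 18 + 0 × 2 = 0 labels have been skipped so far.
Adding those back, label number 1189 + 0 = 1189 at 30 labels/s is 39 s + 19 f = 0 h 0 min 39 s frame 19, i.e. 00:00:39;19.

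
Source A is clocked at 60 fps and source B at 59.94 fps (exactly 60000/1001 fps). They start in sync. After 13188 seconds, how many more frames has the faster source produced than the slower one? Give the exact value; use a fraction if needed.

A emits 60 × 13188 = 791280 frames; B emits 60000/1001 × 13188 = 113040000/143.
Difference = 113040/143 frames (≈ 790.4895); B is behind A.

113040/143 frames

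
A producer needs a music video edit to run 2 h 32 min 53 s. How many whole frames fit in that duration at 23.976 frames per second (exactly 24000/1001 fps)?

2 h 32 min 53 s = 9173 s.
Frames = 9173 × 24000/1001 = 220152000/1001 ≈ 219932.0679.
Complete frames: 219932.

219932 frames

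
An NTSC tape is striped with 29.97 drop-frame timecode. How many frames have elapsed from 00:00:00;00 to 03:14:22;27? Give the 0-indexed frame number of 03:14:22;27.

349537

Complete 10-minute blocks: 19, each 17982 frames → 341658.
Remaining 4 whole minutes in the current block: 1800 + 3 × 1798 = 7194 frames.
Within the current minute: 22 × 30 + 27 − 2 = 685 (labels ;00/;01 skipped at this minute). Total = 341658 + 7194 + 685 = 349537.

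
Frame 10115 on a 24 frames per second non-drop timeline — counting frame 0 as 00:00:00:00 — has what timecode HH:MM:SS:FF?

00:07:01:11

10115 ÷ 24 = 421 full seconds, remainder 11 frames.
421 s = 0 h 7 min 1 s.
Timecode: 00:07:01:11.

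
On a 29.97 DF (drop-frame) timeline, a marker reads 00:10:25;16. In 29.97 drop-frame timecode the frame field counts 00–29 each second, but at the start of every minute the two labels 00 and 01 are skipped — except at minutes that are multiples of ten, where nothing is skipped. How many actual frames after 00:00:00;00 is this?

18748

Complete 10-minute blocks: 1, each 17982 frames → 17982.
Remaining 0 whole minutes in the current block: 0 frames.
Within the current minute: 25 × 30 + 16 = 766. Total = 17982 + 0 + 766 = 18748.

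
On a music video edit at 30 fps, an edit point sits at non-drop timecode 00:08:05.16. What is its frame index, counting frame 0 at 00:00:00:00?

frame 14566

Total seconds to the label: (0 × 3600 + 8 × 60 + 5) = 485.
Frame index = 485 × 30 + 16 = 14566.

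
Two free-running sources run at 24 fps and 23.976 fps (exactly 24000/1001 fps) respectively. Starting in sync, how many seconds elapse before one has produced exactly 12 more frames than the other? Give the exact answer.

The gap grows by |24000/1001 − 24| = 24/1001 frames per second.
Time for a 12-frame gap: 12 ÷ (24/1001) = 500.5 s.

500.5 seconds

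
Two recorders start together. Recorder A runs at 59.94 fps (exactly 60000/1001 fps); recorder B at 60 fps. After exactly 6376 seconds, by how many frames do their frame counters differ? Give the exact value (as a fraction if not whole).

382560/1001 frames

A emits 60000/1001 × 6376 = 382560000/1001 frames; B emits 60 × 6376 = 382560.
Difference = 382560/1001 frames (≈ 382.1778); B is ahead of A.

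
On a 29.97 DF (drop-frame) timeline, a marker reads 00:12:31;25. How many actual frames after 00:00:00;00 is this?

Complete 10-minute blocks: 1, each 17982 frames → 17982.
Remaining 2 whole minutes in the current block: 1800 + 1 × 1798 = 3598 frames.
Within the current minute: 31 × 30 + 25 − 2 = 953 (labels ;00/;01 skipped at this minute). Total = 17982 + 3598 + 953 = 22533.

22533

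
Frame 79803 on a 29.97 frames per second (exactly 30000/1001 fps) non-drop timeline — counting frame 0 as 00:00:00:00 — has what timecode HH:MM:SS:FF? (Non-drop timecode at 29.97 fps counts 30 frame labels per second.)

79803 ÷ 30 = 2660 full seconds, remainder 3 frames.
2660 s = 0 h 44 min 20 s.
Timecode: 00:44:20:03.

00:44:20:03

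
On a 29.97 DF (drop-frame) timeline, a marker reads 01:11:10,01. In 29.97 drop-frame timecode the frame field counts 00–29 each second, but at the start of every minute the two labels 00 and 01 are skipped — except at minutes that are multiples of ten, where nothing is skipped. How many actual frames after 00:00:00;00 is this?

As if non-drop at 30 labels/s: (1 × 3600 + 11 × 60 + 10) × 30 + 1 = 128101.
Minute boundaries passed: 71; those not divisible by 10: 71 − 7 = 64; dropped labels = 2 × 64 = 128.
Actual frame index = 128101 − 128 = 127973.

127973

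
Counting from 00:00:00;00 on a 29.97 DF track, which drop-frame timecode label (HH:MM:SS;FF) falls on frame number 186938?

Each 10-minute DF block holds 10 × 60 × 30 − 9 × 2 = 17982 frames. 186938 ÷ 17982 → 10 full blocks, remainder 7118.
Within the partial block the first minute is 1800 frames and each further minute 1798, so 3 further minute boundaries passed. Total skipped labels = 18 × 10 + 2 × 3 = 186.
Non-drop label index = 186938 + 186 = 187124; at 30 labels/s that is 01:43:57:14, i.e. DF 01:43:57;14.

01:43:57;14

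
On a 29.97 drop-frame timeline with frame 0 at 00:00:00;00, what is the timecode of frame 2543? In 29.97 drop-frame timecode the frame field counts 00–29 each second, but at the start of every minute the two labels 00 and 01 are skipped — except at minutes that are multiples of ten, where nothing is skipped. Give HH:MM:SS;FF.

Each 10-minute DF block holds 10 × 60 × 30 − 9 × 2 = 17982 frames. 2543 ÷ 17982 → 0 full blocks, remainder 2543.
Within the partial block the first minute is 1800 frames and each further minute 1798, so 1 further minute boundary passed. Total skipped labels = 18 × 0 + 2 × 1 = 2.
Non-drop label index = 2543 + 2 = 2545; at 30 labels/s that is 00:01:24:25, i.e. DF 00:01:24;25.

00:01:24;25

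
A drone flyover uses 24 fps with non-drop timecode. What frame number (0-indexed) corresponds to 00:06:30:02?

Total seconds to the label: (0 × 3600 + 6 × 60 + 30) = 390.
Frame index = 390 × 24 + 2 = 9362.

frame 9362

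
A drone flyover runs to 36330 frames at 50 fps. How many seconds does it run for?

726.6 seconds

Running time = 36330 / (50) = 726.6 s.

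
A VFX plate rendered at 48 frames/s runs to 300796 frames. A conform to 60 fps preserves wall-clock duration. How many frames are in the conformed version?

Target frames = source frames × (target rate / source rate) = 300796 × (60)/(48) = 300796 × 5/4 = 375995.

375995 frames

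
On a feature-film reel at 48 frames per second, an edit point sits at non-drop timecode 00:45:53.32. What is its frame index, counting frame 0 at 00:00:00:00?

Total seconds to the label: (0 × 3600 + 45 × 60 + 53) = 2753.
Frame index = 2753 × 48 + 32 = 132176.

frame 132176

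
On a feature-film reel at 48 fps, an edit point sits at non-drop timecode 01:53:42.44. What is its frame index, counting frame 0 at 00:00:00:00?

Total seconds to the label: (1 × 3600 + 53 × 60 + 42) = 6822.
Frame index = 6822 × 48 + 44 = 327500.

327500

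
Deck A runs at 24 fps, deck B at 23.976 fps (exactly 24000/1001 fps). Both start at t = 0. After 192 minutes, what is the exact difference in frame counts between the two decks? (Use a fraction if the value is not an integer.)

276480/1001 frames

192 min = 11520 s.
A emits 24 × 11520 = 276480 frames; B emits 24000/1001 × 11520 = 276480000/1001.
Difference = 276480/1001 frames (≈ 276.2038); B is behind A.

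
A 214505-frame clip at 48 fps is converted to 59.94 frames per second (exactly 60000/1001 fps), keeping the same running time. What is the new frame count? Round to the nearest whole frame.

Frames at target rate = 214505 × (60000/1001) / (48) = 268131250/1001 ≈ 267863.387.
Nearest whole frame: 267863.

267863 frames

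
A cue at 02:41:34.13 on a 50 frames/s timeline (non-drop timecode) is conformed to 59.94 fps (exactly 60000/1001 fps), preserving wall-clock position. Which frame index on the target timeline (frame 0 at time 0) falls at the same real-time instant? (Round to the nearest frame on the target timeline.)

frame 581075

Source frame index: (2×3600 + 41×60 + 34) × 50 + 13 = 484713.
Real time: 484713 / (50) = 484713/50 s.
Target frame: (484713/50) × (60000/1001) = 581655600/1001 ≈ 581074.525 → 581075.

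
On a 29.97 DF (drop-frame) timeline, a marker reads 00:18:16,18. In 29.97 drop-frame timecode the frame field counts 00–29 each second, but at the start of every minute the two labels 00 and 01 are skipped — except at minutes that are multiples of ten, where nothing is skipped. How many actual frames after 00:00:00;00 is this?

Complete 10-minute blocks: 1, each 17982 frames → 17982.
Remaining 8 whole minutes in the current block: 1800 + 7 × 1798 = 14386 frames.
Within the current minute: 16 × 30 + 18 − 2 = 496 (labels ;00/;01 skipped at this minute). Total = 17982 + 14386 + 496 = 32864.

32864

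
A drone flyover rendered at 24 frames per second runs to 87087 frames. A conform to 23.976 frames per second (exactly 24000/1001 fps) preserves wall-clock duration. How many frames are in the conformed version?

Target frames = source frames × (target rate / source rate) = 87087 × (24000/1001)/(24) = 87087 × 1000/1001 = 87000.

87000 frames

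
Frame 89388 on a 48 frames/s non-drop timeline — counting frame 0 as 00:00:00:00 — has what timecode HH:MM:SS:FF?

00:31:02:12

89388 ÷ 48 = 1862 full seconds, remainder 12 frames.
1862 s = 0 h 31 min 2 s.
Timecode: 00:31:02:12.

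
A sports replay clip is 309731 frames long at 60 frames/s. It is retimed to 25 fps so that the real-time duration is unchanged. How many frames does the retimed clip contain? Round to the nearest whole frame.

129055 frames

Frames at target rate = 309731 × (25) / (60) = 1548655/12 ≈ 129054.583.
Nearest whole frame: 129055.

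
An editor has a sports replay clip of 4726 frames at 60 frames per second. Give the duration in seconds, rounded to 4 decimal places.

Running time = 4726 × 1/60 = 2363/30 s ≈ 78.7667 s.

78.7667 seconds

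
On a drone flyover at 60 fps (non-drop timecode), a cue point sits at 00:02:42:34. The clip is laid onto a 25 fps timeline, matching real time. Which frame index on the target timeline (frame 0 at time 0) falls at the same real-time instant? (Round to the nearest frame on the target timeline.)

Source frame index: (0×3600 + 2×60 + 42) × 60 + 34 = 9754.
Real time: 9754 / (60) = 4877/30 s.
Target frame: (4877/30) × (25) = 24385/6 ≈ 4064.167 → 4064.

frame 4064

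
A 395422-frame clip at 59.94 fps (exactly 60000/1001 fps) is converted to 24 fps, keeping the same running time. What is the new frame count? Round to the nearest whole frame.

Frames at target rate = 395422 × (24) / (60000/1001) = 197908711/1250 ≈ 158326.969.
Nearest whole frame: 158327.

158327 frames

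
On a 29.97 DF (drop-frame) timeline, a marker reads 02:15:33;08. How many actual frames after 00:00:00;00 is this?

Complete 10-minute blocks: 13, each 17982 frames → 233766.
Remaining 5 whole minutes in the current block: 1800 + 4 × 1798 = 8992 frames.
Within the current minute: 33 × 30 + 8 − 2 = 996 (labels ;00/;01 skipped at this minute). Total = 233766 + 8992 + 996 = 243754.

243754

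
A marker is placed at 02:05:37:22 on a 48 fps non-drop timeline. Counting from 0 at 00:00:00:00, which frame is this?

Total seconds to the label: (2 × 3600 + 5 × 60 + 37) = 7537.
Frame index = 7537 × 48 + 22 = 361798.

361798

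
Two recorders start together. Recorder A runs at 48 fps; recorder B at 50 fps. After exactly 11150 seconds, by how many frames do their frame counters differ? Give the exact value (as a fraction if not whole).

22300 frames

A emits 48 × 11150 = 535200 frames; B emits 50 × 11150 = 557500.
Difference = 22300 frames; B is ahead of A.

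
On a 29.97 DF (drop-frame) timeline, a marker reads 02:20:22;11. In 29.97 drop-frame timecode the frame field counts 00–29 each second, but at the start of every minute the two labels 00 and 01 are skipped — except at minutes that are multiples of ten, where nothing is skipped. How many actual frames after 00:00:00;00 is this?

Complete 10-minute blocks: 14, each 17982 frames → 251748.
Remaining 0 whole minutes in the current block: 0 frames.
Within the current minute: 22 × 30 + 11 = 671. Total = 251748 + 0 + 671 = 252419.

252419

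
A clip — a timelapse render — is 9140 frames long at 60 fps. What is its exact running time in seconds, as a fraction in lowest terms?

457/3 seconds

Running time = 9140 ÷ (60) = 9140 × 1/60 = 457/3 s.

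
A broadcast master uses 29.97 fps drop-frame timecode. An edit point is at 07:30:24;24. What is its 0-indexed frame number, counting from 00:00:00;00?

As if non-drop at 30 labels/s: (7 × 3600 + 30 × 60 + 24) × 30 + 24 = 810744.
Minute boundaries passed: 450; those not divisible by 10: 450 − 45 = 405; dropped labels = 2 × 405 = 810.
Actual frame index = 810744 − 810 = 809934.

809934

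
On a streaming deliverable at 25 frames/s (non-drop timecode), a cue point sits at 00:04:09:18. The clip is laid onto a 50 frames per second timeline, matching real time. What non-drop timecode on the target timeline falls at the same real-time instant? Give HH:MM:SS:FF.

00:04:09:36

Source frame index: (0×3600 + 4×60 + 9) × 25 + 18 = 6243.
Real time: 6243 / (25) = 6243/25 s.
Target frame: (6243/25) × (50) = 12486.
At 50 labels/s: frame 12486 → 00:04:09:36.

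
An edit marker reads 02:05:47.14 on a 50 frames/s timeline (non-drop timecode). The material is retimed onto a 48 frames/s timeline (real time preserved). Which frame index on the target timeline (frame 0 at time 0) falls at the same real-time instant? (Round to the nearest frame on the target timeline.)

Source frame index: (2×3600 + 5×60 + 47) × 50 + 14 = 377364.
Real time: 377364 / (50) = 188682/25 s.
Target frame: (188682/25) × (48) = 9056736/25 ≈ 362269.440 → 362269.

frame 362269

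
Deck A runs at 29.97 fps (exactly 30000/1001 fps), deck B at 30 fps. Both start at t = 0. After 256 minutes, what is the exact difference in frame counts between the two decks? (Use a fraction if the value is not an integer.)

460800/1001 frames

256 min = 15360 s.
A emits 30000/1001 × 15360 = 460800000/1001 frames; B emits 30 × 15360 = 460800.
Difference = 460800/1001 frames (≈ 460.3397); B is ahead of A.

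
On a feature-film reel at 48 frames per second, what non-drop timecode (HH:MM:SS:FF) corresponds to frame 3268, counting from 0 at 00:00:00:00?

00:01:08:04

3268 ÷ 48 = 68 full seconds, remainder 4 frames.
68 s = 0 h 1 min 8 s.
Timecode: 00:01:08:04.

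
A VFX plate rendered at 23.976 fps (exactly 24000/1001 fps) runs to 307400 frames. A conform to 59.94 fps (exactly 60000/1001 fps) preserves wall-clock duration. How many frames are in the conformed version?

Target frames = source frames × (target rate / source rate) = 307400 × (60000/1001)/(24000/1001) = 307400 × 5/2 = 768500.

768500 frames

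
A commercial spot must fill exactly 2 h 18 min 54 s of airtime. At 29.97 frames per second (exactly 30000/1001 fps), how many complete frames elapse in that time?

2 h 18 min 54 s = 8334 s.
Frames = 8334 × 30000/1001 = 250020000/1001 ≈ 249770.2298.
Complete frames: 249770.

249770 frames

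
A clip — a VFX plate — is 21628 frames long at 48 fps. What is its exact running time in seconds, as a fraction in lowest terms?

5407/12 seconds

Running time = 21628 ÷ (48) = 21628 × 1/48 = 5407/12 s.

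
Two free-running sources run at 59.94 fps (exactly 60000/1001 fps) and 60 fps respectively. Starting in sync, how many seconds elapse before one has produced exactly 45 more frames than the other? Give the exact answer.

The gap grows by |60 − 60000/1001| = 60/1001 frames per second.
Time for a 45-frame gap: 45 ÷ (60/1001) = 750.75 s.

750.75 seconds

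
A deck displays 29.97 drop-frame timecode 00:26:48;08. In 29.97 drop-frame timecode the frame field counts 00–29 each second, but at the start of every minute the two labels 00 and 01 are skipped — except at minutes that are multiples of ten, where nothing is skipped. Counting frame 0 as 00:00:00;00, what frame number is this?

48200

As if non-drop at 30 labels/s: (0 × 3600 + 26 × 60 + 48) × 30 + 8 = 48248.
Minute boundaries passed: 26; those not divisible by 10: 26 − 2 = 24; dropped labels = 2 × 24 = 48.
Actual frame index = 48248 − 48 = 48200.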